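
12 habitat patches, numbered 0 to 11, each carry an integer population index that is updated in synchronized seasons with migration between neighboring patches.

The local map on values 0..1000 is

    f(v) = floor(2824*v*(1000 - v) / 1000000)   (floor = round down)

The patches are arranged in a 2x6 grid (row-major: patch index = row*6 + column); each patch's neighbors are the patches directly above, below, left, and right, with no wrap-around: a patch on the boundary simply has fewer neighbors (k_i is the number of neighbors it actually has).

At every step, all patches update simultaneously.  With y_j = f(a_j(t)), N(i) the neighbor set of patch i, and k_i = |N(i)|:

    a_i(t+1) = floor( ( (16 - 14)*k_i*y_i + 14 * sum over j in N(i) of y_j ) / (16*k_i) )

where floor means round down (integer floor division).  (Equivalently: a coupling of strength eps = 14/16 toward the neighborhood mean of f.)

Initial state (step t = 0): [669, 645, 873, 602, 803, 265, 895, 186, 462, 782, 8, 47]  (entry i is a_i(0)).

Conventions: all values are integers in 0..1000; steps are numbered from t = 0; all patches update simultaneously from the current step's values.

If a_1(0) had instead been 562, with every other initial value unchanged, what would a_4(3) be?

Simulating step by step:
t=0: [669, 562, 873, 602, 803, 265, 895, 186, 462, 782, 8, 47]
t=1: [498, 485, 643, 446, 419, 319, 493, 537, 443, 468, 309, 266]
t=2: [705, 687, 692, 681, 643, 618, 703, 702, 685, 669, 641, 600]
t=3: [596, 594, 608, 623, 643, 662, 588, 600, 605, 623, 649, 659]

Answer: a_4(3) = 643
Key observation: This trace re-runs the system from the modified initial state.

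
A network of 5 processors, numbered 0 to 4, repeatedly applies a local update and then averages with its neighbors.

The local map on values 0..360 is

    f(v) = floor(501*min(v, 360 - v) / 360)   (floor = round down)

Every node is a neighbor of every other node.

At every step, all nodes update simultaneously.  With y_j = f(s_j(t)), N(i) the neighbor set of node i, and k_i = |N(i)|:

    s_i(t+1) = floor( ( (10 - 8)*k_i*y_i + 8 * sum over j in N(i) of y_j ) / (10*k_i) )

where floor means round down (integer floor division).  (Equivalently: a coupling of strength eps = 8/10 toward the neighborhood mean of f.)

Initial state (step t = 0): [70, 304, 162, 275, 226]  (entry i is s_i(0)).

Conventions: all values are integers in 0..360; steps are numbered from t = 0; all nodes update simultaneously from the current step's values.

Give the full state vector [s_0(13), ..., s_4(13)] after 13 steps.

Answer: [242, 242, 242, 242, 242]

Derivation:
t=0: [70, 304, 162, 275, 226]
t=1: [140, 140, 140, 140, 140]
t=2: [194, 194, 194, 194, 194]
t=3: [231, 231, 231, 231, 231]
t=4: [179, 179, 179, 179, 179]
t=5: [249, 249, 249, 249, 249]
t=6: [154, 154, 154, 154, 154]
t=7: [214, 214, 214, 214, 214]
t=8: [203, 203, 203, 203, 203]
t=9: [218, 218, 218, 218, 218]
t=10: [197, 197, 197, 197, 197]
t=11: [226, 226, 226, 226, 226]
t=12: [186, 186, 186, 186, 186]
t=13: [242, 242, 242, 242, 242]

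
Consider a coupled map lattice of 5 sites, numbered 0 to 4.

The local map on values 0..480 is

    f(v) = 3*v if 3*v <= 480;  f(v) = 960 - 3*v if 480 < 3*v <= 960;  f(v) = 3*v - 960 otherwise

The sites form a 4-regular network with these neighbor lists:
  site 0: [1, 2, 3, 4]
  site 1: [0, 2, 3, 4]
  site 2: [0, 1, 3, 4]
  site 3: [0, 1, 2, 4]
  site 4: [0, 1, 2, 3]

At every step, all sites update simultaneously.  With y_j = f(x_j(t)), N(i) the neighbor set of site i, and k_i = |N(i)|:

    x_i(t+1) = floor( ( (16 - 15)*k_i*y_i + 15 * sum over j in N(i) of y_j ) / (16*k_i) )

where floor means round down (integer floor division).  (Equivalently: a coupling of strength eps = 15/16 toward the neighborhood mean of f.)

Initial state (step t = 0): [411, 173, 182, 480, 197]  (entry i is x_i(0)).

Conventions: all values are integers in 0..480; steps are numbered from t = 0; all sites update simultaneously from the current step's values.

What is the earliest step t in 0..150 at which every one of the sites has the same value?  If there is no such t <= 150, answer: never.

Simulating step by step:
t=0: [411, 173, 182, 480, 197]  (not all equal)
t=1: [416, 387, 392, 380, 399]  (not all equal)
t=2: [213, 228, 225, 232, 222]  (not all equal)
t=3: [282, 290, 288, 292, 286]  (not all equal)
t=4: [94, 98, 97, 99, 96]  (not all equal)
t=5: [291, 289, 290, 289, 290]  (not all equal)
t=6: [91, 90, 90, 90, 90]  (not all equal)
t=7: [270, 270, 270, 270, 270]  (all equal)

Answer: 7
Key observation: Synchronization is absorbing here: once all sites are equal they stay equal, and step 7 is the first all-equal step.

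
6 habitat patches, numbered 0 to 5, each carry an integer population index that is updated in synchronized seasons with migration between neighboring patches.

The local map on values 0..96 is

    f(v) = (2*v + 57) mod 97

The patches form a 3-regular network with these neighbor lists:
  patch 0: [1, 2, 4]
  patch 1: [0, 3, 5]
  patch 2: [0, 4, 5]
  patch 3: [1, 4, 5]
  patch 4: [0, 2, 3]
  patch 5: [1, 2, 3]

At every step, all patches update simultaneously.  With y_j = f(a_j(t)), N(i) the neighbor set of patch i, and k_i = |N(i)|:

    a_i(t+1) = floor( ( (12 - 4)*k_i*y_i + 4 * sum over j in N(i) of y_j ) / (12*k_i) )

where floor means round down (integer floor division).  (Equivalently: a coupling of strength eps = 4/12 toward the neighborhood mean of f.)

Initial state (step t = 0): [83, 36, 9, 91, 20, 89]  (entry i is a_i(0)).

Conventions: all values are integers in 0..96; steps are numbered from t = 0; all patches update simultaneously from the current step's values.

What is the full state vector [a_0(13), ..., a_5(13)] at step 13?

Answer: [73, 42, 41, 52, 31, 22]

Derivation:
t=0: [83, 36, 9, 91, 20, 89]
t=1: [31, 34, 57, 38, 16, 44]
t=2: [35, 30, 67, 42, 74, 47]
t=3: [33, 27, 73, 38, 26, 53]
t=4: [21, 23, 17, 34, 15, 50]
t=5: [21, 14, 77, 35, 71, 53]
t=6: [13, 67, 19, 37, 8, 58]
t=7: [84, 84, 89, 49, 72, 75]
t=8: [29, 32, 33, 44, 19, 23]
t=9: [28, 24, 30, 45, 73, 14]
t=10: [14, 22, 25, 44, 15, 65]
t=11: [67, 27, 35, 52, 73, 66]
t=12: [68, 37, 41, 55, 26, 73]
t=13: [73, 42, 41, 52, 31, 22]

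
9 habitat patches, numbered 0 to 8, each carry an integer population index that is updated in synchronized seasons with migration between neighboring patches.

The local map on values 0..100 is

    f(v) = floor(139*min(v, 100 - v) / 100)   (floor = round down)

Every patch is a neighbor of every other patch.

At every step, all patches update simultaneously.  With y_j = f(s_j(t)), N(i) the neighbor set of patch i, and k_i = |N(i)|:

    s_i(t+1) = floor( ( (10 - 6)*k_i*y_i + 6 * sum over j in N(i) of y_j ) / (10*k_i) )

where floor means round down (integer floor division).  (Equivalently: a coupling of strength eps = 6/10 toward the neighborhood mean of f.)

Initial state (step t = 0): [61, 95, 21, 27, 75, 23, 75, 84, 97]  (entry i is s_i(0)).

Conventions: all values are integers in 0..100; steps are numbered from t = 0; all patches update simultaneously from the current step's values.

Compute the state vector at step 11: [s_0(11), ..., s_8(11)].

Answer: [44, 44, 44, 44, 44, 44, 44, 44, 44]

Derivation:
t=0: [61, 95, 21, 27, 75, 23, 75, 84, 97]
t=1: [36, 20, 28, 30, 29, 28, 29, 25, 20]
t=2: [41, 33, 37, 38, 38, 37, 38, 36, 33]
t=3: [52, 48, 50, 50, 50, 50, 50, 50, 48]
t=4: [67, 67, 68, 68, 68, 68, 68, 68, 67]
t=5: [44, 44, 44, 44, 44, 44, 44, 44, 44]
t=6: [61, 61, 61, 61, 61, 61, 61, 61, 61]
t=7: [54, 54, 54, 54, 54, 54, 54, 54, 54]
t=8: [63, 63, 63, 63, 63, 63, 63, 63, 63]
t=9: [51, 51, 51, 51, 51, 51, 51, 51, 51]
t=10: [68, 68, 68, 68, 68, 68, 68, 68, 68]
t=11: [44, 44, 44, 44, 44, 44, 44, 44, 44]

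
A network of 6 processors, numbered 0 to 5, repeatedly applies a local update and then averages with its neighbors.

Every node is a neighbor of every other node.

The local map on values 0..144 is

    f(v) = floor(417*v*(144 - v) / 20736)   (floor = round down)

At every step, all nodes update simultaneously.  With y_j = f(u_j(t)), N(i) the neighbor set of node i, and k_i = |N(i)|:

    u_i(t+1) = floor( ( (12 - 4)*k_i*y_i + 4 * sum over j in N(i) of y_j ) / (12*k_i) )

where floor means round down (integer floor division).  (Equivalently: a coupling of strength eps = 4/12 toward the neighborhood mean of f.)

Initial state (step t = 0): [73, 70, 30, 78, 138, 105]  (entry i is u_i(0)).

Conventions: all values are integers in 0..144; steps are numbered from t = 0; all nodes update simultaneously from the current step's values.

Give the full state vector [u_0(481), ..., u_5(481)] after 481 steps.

Answer: [93, 93, 93, 93, 93, 93]
Key observation: The state at step 7, [93, 93, 93, 93, 93, 93], reappears at step 9: the system is in a cycle of period 2 from step 7 on.  Therefore the state at step 481 equals the state at step 7 + ((481 - 7) mod 2) = 7, which is [93, 93, 93, 93, 93, 93].

Derivation:
t=0: [73, 70, 30, 78, 138, 105]
t=1: [94, 94, 72, 93, 41, 81]
t=2: [94, 94, 100, 95, 88, 99]
t=3: [93, 93, 89, 92, 96, 90]
t=4: [95, 95, 97, 95, 93, 96]
t=5: [92, 92, 91, 92, 94, 92]
t=6: [95, 95, 95, 95, 94, 95]
t=7: [93, 93, 93, 93, 93, 93]
t=8: [95, 95, 95, 95, 95, 95]
t=9: [93, 93, 93, 93, 93, 93]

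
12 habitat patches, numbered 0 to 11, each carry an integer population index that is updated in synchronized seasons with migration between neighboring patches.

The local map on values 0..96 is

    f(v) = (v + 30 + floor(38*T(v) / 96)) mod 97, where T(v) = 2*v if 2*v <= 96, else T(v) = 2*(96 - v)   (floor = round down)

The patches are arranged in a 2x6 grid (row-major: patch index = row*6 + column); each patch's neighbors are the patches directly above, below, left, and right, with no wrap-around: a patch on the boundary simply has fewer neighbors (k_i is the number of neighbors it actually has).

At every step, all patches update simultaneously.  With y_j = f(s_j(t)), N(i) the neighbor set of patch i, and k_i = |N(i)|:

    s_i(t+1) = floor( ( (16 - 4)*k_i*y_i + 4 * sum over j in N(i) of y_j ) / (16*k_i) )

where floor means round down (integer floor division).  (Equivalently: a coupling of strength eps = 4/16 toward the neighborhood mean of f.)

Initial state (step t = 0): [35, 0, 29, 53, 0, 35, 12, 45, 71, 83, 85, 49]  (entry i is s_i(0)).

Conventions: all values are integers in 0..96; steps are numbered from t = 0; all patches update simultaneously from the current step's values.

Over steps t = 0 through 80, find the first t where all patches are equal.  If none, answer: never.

Simulating step by step:
t=0: [35, 0, 29, 53, 0, 35, 12, 45, 71, 83, 85, 49]  (not all equal)
t=1: [79, 38, 66, 26, 34, 75, 51, 18, 27, 25, 25, 29]  (not all equal)
t=2: [21, 9, 29, 72, 82, 39, 25, 54, 71, 74, 75, 73]  (not all equal)
t=3: [65, 48, 68, 28, 23, 7, 66, 26, 27, 23, 24, 21]  (not all equal)
t=4: [21, 24, 32, 73, 69, 48, 28, 66, 72, 72, 72, 64]  (not all equal)
t=5: [69, 69, 75, 29, 22, 19, 71, 31, 29, 24, 23, 21]  (not all equal)
t=6: [23, 28, 33, 74, 69, 65, 30, 74, 75, 74, 70, 67]  (not all equal)
t=7: [73, 75, 77, 29, 23, 22, 74, 33, 29, 23, 23, 22]  (not all equal)
t=8: [24, 29, 34, 74, 71, 69, 32, 77, 76, 72, 70, 69]  (not all equal)
t=9: [75, 76, 78, 29, 23, 23, 77, 34, 29, 23, 23, 23]  (not all equal)
t=10: [24, 29, 34, 74, 71, 71, 33, 78, 76, 72, 71, 71]  (not all equal)
t=11: [76, 76, 78, 29, 23, 23, 79, 34, 29, 23, 23, 23]  (not all equal)
t=12: [24, 29, 34, 74, 71, 71, 33, 78, 76, 72, 71, 71]  (not all equal)

Answer: never
Key observation: The state at step 10 reappears at step 12 — the system is in a cycle of period 2 from step 10 on.  No step 0..12 is synchronized, and the cycle repeats forever, so no step up to 80 (or ever) has all patches equal.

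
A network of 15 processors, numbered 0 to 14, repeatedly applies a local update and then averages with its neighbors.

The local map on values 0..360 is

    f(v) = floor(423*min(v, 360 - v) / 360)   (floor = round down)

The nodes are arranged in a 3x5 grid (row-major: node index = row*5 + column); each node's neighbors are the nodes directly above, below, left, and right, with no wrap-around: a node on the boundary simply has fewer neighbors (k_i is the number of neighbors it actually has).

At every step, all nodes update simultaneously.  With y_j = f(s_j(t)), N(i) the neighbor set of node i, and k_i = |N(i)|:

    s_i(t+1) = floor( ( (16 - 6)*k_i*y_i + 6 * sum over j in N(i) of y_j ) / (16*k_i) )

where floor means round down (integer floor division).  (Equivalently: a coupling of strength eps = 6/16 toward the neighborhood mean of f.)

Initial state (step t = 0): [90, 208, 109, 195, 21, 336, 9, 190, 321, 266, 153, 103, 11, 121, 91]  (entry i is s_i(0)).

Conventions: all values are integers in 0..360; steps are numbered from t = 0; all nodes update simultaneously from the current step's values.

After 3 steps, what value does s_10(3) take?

Answer: s_10(3) = 141

Derivation:
t=0: [90, 208, 109, 195, 21, 336, 9, 190, 321, 266, 153, 103, 11, 121, 91]
t=1: [104, 141, 151, 145, 71, 54, 55, 142, 88, 90, 139, 100, 65, 109, 113]
t=2: [119, 148, 173, 151, 103, 83, 87, 143, 117, 105, 135, 111, 98, 118, 126]
t=3: [137, 163, 191, 168, 131, 110, 117, 157, 142, 127, 141, 128, 126, 136, 141]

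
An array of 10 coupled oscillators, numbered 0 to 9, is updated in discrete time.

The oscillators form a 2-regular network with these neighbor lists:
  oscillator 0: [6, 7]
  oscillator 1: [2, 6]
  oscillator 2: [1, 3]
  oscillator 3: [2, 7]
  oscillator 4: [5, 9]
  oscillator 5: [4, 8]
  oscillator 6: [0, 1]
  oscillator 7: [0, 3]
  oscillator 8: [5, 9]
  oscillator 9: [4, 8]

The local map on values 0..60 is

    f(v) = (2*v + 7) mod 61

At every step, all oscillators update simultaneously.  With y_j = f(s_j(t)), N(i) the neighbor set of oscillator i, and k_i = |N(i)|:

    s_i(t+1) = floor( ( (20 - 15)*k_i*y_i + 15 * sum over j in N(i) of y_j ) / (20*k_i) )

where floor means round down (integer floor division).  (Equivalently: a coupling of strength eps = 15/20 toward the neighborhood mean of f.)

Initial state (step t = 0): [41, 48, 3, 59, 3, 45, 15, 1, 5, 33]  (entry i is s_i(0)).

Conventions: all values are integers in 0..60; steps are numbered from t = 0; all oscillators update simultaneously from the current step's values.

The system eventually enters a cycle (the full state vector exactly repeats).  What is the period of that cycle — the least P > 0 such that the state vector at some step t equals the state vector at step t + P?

Simulating step by step:
t=0: [41, 48, 3, 59, 3, 45, 15, 1, 5, 33]
t=1: [24, 29, 20, 9, 21, 20, 35, 13, 22, 14]
t=2: [32, 24, 22, 36, 43, 49, 26, 38, 43, 46]
t=3: [32, 55, 40, 31, 38, 35, 39, 16, 38, 33]
t=4: [26, 32, 30, 26, 16, 20, 30, 16, 16, 19]
t=5: [31, 7, 27, 31, 44, 41, 27, 54, 44, 40]
t=6: [22, 5, 10, 22, 28, 32, 10, 19, 28, 32]
t=7: [39, 24, 32, 39, 8, 4, 32, 49, 8, 4]
t=8: [26, 21, 32, 26, 17, 21, 32, 29, 17, 21]
t=9: [20, 19, 43, 20, 47, 43, 43, 45, 47, 43]
t=10: [37, 35, 42, 37, 34, 38, 42, 44, 34, 38]
t=11: [29, 26, 21, 29, 20, 16, 21, 23, 20, 16]
t=12: [39, 51, 35, 39, 41, 45, 35, 16, 41, 45]
t=13: [26, 24, 31, 26, 34, 30, 31, 27, 34, 30]
t=14: [17, 19, 44, 17, 8, 12, 44, 44, 8, 12]
t=15: [35, 36, 40, 35, 29, 25, 40, 39, 29, 25]
t=16: [22, 24, 19, 22, 43, 17, 19, 18, 43, 17]
t=17: [45, 47, 51, 45, 38, 34, 51, 49, 38, 34]
t=18: [43, 46, 40, 43, 16, 20, 40, 38, 16, 20]
t=19: [26, 29, 32, 26, 45, 41, 32, 29, 45, 41]
t=20: [20, 8, 26, 20, 30, 34, 26, 45, 30, 34]
t=21: [47, 50, 41, 47, 12, 8, 41, 44, 12, 8]
t=22: [33, 32, 39, 33, 25, 29, 39, 38, 25, 29]
t=23: [20, 20, 14, 20, 17, 43, 14, 14, 17, 43]
t=24: [38, 38, 44, 38, 34, 38, 44, 44, 34, 38]
t=25: [31, 31, 25, 31, 20, 16, 25, 25, 20, 16]
t=26: [44, 44, 20, 44, 41, 45, 20, 20, 41, 45]
t=27: [43, 43, 37, 43, 34, 30, 37, 37, 34, 30]
t=28: [23, 23, 29, 23, 8, 12, 29, 29, 8, 12]
t=29: [16, 16, 40, 16, 29, 25, 40, 40, 29, 25]
t=30: [29, 29, 35, 29, 43, 17, 35, 35, 43, 17]
t=31: [13, 13, 7, 13, 38, 34, 7, 7, 38, 34]
t=32: [24, 24, 30, 24, 16, 20, 30, 30, 16, 20]
t=33: [18, 18, 42, 18, 45, 41, 42, 42, 45, 41]
t=34: [33, 33, 39, 33, 30, 34, 39, 39, 30, 34]
t=35: [21, 21, 15, 21, 12, 8, 15, 15, 12, 8]
t=36: [40, 40, 46, 40, 25, 29, 46, 46, 25, 29]
t=37: [35, 35, 29, 35, 17, 43, 29, 29, 17, 43]
t=38: [7, 7, 13, 7, 34, 38, 13, 13, 34, 38]
t=39: [30, 30, 24, 30, 20, 16, 24, 24, 20, 16]
t=40: [42, 42, 18, 42, 41, 45, 18, 18, 41, 45]
t=41: [39, 39, 33, 39, 34, 30, 33, 33, 34, 30]
t=42: [15, 15, 21, 15, 8, 12, 21, 21, 8, 12]
t=43: [46, 46, 40, 46, 29, 25, 40, 40, 29, 25]
t=44: [29, 29, 35, 29, 43, 17, 35, 35, 43, 17]

Answer: 14
Key observation: The state at step 30, [29, 29, 35, 29, 43, 17, 35, 35, 43, 17], reappears at step 44 — and no state repeats earlier — so the cycle the system enters has period 14.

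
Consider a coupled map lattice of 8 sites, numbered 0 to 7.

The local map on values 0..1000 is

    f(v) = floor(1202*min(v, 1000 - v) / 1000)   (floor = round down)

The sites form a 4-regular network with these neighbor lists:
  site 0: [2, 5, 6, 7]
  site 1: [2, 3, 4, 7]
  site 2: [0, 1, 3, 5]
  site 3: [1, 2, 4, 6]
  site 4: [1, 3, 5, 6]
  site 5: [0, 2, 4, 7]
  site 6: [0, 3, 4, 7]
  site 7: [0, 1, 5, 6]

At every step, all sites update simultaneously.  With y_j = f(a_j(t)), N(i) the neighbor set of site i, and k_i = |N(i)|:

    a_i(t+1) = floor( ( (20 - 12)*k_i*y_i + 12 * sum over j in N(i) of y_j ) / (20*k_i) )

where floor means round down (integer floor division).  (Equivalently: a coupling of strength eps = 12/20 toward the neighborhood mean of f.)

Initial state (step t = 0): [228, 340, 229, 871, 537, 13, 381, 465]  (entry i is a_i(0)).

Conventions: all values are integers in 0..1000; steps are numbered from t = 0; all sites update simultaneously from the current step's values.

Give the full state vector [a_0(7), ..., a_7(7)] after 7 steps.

Simulating step by step:
t=0: [228, 340, 229, 871, 537, 13, 381, 465]
t=1: [305, 394, 237, 316, 377, 255, 414, 396]
t=2: [380, 427, 342, 407, 429, 359, 449, 436]
t=3: [468, 496, 447, 492, 501, 458, 513, 500]
t=4: [565, 587, 559, 583, 587, 564, 586, 584]
t=5: [516, 502, 518, 503, 501, 516, 501, 505]
t=6: [585, 594, 585, 595, 595, 585, 595, 591]
t=7: [495, 489, 494, 488, 488, 495, 488, 491]

Answer: [495, 489, 494, 488, 488, 495, 488, 491]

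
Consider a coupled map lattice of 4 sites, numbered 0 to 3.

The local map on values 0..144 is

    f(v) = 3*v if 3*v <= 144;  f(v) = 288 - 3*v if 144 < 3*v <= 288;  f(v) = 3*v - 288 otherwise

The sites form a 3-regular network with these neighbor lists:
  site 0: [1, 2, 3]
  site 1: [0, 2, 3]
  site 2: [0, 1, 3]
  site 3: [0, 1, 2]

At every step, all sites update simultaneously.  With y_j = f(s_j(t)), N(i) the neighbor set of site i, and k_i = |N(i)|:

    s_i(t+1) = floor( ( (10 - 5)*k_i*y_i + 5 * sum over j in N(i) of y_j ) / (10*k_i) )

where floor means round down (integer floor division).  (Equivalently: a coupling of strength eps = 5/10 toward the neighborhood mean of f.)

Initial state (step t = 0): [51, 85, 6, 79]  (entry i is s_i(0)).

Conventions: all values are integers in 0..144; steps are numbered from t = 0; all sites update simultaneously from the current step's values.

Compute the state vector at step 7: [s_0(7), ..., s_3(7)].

Simulating step by step:
t=0: [51, 85, 6, 79]
t=1: [84, 50, 45, 56]
t=2: [83, 117, 116, 111]
t=3: [47, 55, 54, 49]
t=4: [135, 129, 130, 135]
t=5: [111, 105, 106, 111]
t=6: [39, 33, 34, 39]
t=7: [111, 105, 106, 111]

Answer: [111, 105, 106, 111]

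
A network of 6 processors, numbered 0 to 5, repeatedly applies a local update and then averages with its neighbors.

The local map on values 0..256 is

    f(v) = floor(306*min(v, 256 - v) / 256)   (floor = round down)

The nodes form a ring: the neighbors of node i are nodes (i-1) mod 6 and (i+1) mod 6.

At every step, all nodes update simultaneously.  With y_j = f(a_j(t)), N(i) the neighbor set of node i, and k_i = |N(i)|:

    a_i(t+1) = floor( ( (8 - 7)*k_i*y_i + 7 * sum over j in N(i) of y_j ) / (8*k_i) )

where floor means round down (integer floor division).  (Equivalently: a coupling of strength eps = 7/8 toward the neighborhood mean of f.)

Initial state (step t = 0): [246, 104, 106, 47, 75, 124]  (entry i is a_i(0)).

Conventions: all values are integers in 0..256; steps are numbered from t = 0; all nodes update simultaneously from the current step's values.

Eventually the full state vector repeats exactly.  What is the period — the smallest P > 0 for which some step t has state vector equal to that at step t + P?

Simulating step by step:
t=0: [246, 104, 106, 47, 75, 124]
t=1: [120, 75, 94, 101, 100, 62]
t=2: [89, 122, 105, 116, 99, 123]
t=3: [141, 119, 139, 123, 139, 116]
t=4: [139, 138, 143, 140, 142, 138]
t=5: [140, 137, 138, 135, 139, 137]
t=6: [141, 139, 142, 140, 142, 138]
t=7: [139, 136, 138, 136, 139, 137]
t=8: [142, 140, 142, 140, 142, 139]
t=9: [138, 136, 137, 136, 138, 136]
t=10: [142, 141, 142, 141, 142, 141]
t=11: [136, 136, 136, 136, 136, 136]
t=12: [143, 143, 143, 143, 143, 143]
t=13: [135, 135, 135, 135, 135, 135]
t=14: [144, 144, 144, 144, 144, 144]
t=15: [133, 133, 133, 133, 133, 133]
t=16: [147, 147, 147, 147, 147, 147]
t=17: [130, 130, 130, 130, 130, 130]
t=18: [150, 150, 150, 150, 150, 150]
t=19: [126, 126, 126, 126, 126, 126]
t=20: [150, 150, 150, 150, 150, 150]

Answer: 2
Key observation: The state at step 18, [150, 150, 150, 150, 150, 150], reappears at step 20 — and no state repeats earlier — so the cycle the system enters has period 2.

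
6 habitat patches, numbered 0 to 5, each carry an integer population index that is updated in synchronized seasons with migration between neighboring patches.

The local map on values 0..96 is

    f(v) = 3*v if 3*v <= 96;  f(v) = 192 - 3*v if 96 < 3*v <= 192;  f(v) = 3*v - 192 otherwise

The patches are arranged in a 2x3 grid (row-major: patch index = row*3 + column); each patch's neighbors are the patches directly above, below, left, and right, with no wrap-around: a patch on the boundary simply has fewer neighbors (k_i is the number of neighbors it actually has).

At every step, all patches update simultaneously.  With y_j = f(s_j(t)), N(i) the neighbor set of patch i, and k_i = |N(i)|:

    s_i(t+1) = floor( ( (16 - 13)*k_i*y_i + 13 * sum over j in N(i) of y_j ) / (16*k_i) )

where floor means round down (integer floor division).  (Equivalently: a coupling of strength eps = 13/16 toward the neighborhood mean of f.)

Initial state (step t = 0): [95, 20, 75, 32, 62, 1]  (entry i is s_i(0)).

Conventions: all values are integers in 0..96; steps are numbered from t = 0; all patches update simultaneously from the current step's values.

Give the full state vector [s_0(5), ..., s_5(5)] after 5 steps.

Answer: [30, 27, 10, 37, 18, 14]

Derivation:
t=0: [95, 20, 75, 32, 62, 1]
t=1: [80, 47, 31, 58, 44, 16]
t=2: [37, 64, 57, 47, 42, 71]
t=3: [35, 45, 12, 69, 31, 39]
t=4: [45, 69, 60, 75, 57, 66]
t=5: [30, 27, 10, 37, 18, 14]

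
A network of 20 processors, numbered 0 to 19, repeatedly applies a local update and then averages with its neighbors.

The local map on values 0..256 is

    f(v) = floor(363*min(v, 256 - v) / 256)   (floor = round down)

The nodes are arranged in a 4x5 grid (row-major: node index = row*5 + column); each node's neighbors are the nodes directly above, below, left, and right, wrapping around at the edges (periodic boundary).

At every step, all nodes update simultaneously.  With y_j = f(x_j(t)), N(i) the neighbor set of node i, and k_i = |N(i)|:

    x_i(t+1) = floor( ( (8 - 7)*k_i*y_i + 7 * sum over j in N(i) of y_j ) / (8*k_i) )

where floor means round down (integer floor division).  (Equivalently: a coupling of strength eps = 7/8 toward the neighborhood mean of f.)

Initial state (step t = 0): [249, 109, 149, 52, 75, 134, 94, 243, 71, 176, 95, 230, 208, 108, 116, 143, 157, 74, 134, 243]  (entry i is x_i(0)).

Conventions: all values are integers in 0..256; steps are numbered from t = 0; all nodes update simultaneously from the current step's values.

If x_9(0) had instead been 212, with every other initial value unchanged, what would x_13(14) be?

Simulating step by step:
t=0: [249, 109, 149, 52, 75, 134, 94, 243, 71, 212, 95, 230, 208, 108, 116, 143, 157, 74, 134, 243]
t=1: [130, 113, 95, 124, 48, 95, 99, 101, 79, 126, 133, 108, 76, 129, 100, 85, 116, 129, 97, 133]
t=2: [127, 154, 160, 120, 162, 163, 146, 125, 161, 121, 141, 147, 156, 131, 172, 165, 154, 141, 172, 123]
t=3: [139, 152, 160, 135, 168, 162, 151, 145, 168, 134, 136, 151, 164, 134, 164, 160, 147, 138, 164, 131]
t=4: [138, 150, 157, 133, 165, 159, 146, 137, 162, 133, 140, 150, 157, 133, 167, 162, 150, 141, 166, 135]
t=5: [140, 152, 160, 137, 166, 161, 151, 145, 167, 136, 139, 151, 160, 136, 165, 159, 149, 142, 165, 134]
t=6: [139, 149, 155, 134, 163, 158, 146, 139, 161, 134, 140, 149, 156, 135, 164, 159, 148, 140, 162, 135]
t=7: [142, 153, 160, 139, 165, 160, 151, 145, 165, 138, 142, 152, 160, 139, 164, 159, 151, 145, 164, 137]
t=8: [140, 147, 153, 135, 160, 156, 146, 139, 159, 135, 140, 148, 153, 135, 160, 156, 146, 139, 159, 136]
t=9: [145, 154, 161, 143, 164, 160, 153, 148, 165, 141, 145, 154, 161, 143, 164, 160, 153, 148, 165, 141]
t=10: [139, 145, 150, 134, 156, 153, 144, 137, 155, 135, 139, 145, 150, 134, 156, 153, 144, 137, 155, 135]
t=11: [149, 157, 164, 147, 166, 162, 157, 152, 167, 146, 149, 157, 164, 147, 166, 162, 157, 152, 167, 146]
t=12: [135, 140, 144, 130, 150, 147, 140, 133, 149, 131, 135, 140, 144, 130, 150, 147, 140, 133, 149, 131]
t=13: [157, 164, 170, 155, 172, 168, 164, 159, 173, 154, 157, 164, 170, 155, 172, 168, 164, 159, 173, 154]
t=14: [126, 130, 134, 121, 139, 136, 130, 124, 138, 122, 126, 130, 134, 121, 139, 136, 130, 124, 138, 122]

Answer: x_13(14) = 121
Key observation: This trace re-runs the system from the modified initial state.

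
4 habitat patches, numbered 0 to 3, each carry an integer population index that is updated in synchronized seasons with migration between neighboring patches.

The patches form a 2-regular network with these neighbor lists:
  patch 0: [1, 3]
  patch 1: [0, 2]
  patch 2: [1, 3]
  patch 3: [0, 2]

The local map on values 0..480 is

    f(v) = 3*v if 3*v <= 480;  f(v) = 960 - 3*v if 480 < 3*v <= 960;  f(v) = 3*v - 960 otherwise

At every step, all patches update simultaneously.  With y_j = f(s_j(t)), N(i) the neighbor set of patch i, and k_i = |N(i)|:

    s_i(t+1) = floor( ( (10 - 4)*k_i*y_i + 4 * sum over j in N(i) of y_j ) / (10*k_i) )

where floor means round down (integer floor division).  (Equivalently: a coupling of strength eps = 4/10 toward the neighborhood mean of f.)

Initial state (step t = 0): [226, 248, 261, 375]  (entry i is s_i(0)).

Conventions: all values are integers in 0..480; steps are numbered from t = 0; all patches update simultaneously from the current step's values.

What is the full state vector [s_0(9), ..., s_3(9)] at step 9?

Answer: [231, 198, 132, 118]

Derivation:
t=0: [226, 248, 261, 375]
t=1: [245, 221, 182, 190]
t=2: [272, 306, 385, 361]
t=3: [119, 93, 150, 141]
t=4: [354, 328, 410, 415]
t=5: [123, 88, 223, 245]
t=6: [319, 290, 272, 267]
t=7: [51, 83, 136, 124]
t=8: [216, 261, 369, 335]
t=9: [231, 198, 132, 118]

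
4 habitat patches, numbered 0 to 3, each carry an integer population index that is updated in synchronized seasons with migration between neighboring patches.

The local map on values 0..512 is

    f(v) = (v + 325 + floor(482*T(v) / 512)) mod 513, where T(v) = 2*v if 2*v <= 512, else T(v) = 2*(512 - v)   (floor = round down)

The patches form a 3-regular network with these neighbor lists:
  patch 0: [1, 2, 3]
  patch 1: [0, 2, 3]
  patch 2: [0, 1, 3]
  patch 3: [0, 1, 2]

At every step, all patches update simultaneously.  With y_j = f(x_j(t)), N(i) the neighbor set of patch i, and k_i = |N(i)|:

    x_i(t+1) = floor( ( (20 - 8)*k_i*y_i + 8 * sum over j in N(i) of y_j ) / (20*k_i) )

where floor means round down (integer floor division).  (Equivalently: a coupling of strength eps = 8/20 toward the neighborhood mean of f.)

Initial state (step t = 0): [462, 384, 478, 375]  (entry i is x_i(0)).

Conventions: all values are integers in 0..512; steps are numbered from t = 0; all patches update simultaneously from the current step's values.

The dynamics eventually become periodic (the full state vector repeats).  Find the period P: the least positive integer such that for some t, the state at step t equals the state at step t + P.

Simulating step by step:
t=0: [462, 384, 478, 375]
t=1: [385, 417, 378, 420]
t=2: [428, 415, 431, 414]
t=3: [400, 405, 399, 406]
t=4: [420, 419, 421, 418]
t=5: [405, 405, 404, 405]
t=6: [418, 418, 418, 418]
t=7: [406, 406, 406, 406]
t=8: [417, 417, 417, 417]
t=9: [407, 407, 407, 407]
t=10: [416, 416, 416, 416]
t=11: [408, 408, 408, 408]
t=12: [415, 415, 415, 415]
t=13: [409, 409, 409, 409]
t=14: [414, 414, 414, 414]
t=15: [410, 410, 410, 410]
t=16: [414, 414, 414, 414]

Answer: 2
Key observation: The state at step 14, [414, 414, 414, 414], reappears at step 16 — and no state repeats earlier — so the cycle the system enters has period 2.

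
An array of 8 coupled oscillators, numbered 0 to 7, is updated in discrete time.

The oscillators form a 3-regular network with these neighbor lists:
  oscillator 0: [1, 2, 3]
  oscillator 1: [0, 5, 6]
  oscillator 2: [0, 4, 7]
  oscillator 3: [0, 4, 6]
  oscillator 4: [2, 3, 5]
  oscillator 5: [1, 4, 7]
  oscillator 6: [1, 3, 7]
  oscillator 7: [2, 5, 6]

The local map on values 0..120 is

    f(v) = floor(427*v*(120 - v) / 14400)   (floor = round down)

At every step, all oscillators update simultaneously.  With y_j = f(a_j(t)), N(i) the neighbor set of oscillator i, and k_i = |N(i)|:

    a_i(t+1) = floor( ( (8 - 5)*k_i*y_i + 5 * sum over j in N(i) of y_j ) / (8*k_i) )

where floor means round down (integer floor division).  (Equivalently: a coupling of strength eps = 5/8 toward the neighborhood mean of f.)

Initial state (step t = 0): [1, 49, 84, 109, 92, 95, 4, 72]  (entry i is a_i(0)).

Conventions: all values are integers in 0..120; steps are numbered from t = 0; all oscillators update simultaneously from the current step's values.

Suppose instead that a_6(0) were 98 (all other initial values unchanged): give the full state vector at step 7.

Simulating step by step:
t=0: [1, 49, 84, 109, 92, 95, 98, 72]
t=1: [48, 66, 71, 42, 68, 84, 73, 84]
t=2: [101, 100, 100, 100, 99, 95, 98, 94]
t=3: [57, 61, 61, 59, 62, 66, 63, 67]
t=4: [106, 105, 105, 106, 105, 105, 105, 105]
t=5: [44, 45, 45, 44, 45, 46, 45, 46]
t=6: [99, 99, 99, 99, 99, 100, 99, 100]
t=7: [61, 60, 60, 61, 60, 59, 60, 59]

Answer: [61, 60, 60, 61, 60, 59, 60, 59]
Key observation: This trace re-runs the system from the modified initial state.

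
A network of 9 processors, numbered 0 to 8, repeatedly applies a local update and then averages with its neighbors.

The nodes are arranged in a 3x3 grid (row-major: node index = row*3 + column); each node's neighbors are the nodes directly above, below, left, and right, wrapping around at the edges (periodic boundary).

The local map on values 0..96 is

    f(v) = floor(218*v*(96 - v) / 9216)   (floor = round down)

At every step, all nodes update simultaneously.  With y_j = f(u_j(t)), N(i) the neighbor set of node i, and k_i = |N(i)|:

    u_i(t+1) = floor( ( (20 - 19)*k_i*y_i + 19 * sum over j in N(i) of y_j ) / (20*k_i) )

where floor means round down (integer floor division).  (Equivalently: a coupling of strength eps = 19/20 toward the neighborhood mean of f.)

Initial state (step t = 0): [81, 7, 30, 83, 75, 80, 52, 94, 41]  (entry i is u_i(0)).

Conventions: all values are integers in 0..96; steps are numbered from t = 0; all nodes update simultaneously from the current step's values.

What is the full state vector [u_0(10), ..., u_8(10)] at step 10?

Answer: [53, 53, 53, 53, 53, 53, 53, 53, 53]

Derivation:
t=0: [81, 7, 30, 83, 75, 80, 52, 94, 41]
t=1: [34, 28, 31, 36, 19, 39, 28, 37, 34]
t=2: [47, 45, 48, 45, 48, 45, 49, 43, 48]
t=3: [54, 53, 54, 54, 53, 54, 53, 53, 53]
t=4: [53, 53, 53, 53, 53, 53, 53, 53, 53]
t=5: [53, 53, 53, 53, 53, 53, 53, 53, 53]
t=6: [53, 53, 53, 53, 53, 53, 53, 53, 53]
t=7: [53, 53, 53, 53, 53, 53, 53, 53, 53]
t=8: [53, 53, 53, 53, 53, 53, 53, 53, 53]
t=9: [53, 53, 53, 53, 53, 53, 53, 53, 53]
t=10: [53, 53, 53, 53, 53, 53, 53, 53, 53]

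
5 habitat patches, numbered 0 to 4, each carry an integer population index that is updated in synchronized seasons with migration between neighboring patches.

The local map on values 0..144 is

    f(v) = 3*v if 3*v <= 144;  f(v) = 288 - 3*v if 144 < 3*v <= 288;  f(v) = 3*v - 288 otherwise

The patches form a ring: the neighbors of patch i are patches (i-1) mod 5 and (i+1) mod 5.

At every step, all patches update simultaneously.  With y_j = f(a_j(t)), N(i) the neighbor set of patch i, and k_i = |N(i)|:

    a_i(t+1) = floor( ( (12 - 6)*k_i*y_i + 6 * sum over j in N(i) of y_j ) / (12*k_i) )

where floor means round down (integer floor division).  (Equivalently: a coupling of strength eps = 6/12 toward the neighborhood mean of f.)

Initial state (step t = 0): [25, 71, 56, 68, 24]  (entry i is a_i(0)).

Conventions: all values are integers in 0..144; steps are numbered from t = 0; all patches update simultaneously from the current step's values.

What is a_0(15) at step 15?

Simulating step by step:
t=0: [25, 71, 56, 68, 24]
t=1: [74, 86, 99, 90, 75]
t=2: [56, 33, 16, 27, 52]
t=3: [117, 91, 69, 85, 116]
t=4: [50, 43, 52, 51, 54]
t=5: [132, 132, 132, 132, 131]
t=6: [107, 108, 108, 107, 106]
t=7: [33, 35, 35, 33, 31]
t=8: [99, 103, 103, 99, 96]
t=9: [9, 18, 18, 9, 4]
t=10: [30, 47, 47, 30, 19]
t=11: [94, 128, 128, 94, 73]
t=12: [44, 73, 73, 44, 37]
t=13: [111, 84, 84, 111, 121]
t=14: [50, 38, 38, 50, 60]
t=15: [124, 120, 120, 124, 123]

Answer: a_0(15) = 124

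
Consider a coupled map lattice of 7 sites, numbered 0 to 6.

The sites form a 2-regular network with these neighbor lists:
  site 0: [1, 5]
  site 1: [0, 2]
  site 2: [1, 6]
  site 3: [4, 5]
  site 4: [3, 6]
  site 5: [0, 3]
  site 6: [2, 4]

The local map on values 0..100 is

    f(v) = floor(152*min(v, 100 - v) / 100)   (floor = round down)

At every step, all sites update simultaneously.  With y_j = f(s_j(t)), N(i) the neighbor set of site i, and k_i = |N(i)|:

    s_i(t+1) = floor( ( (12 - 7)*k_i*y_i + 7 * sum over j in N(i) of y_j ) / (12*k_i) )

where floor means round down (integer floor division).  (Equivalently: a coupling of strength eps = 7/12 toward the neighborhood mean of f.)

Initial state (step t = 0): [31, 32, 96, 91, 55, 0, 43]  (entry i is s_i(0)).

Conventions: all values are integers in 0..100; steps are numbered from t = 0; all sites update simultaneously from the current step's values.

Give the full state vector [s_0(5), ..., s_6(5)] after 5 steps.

Answer: [66, 66, 61, 57, 54, 62, 56]

Derivation:
t=0: [31, 32, 96, 91, 55, 0, 43]
t=1: [33, 35, 35, 25, 51, 17, 48]
t=2: [43, 52, 58, 44, 62, 36, 67]
t=3: [63, 67, 61, 59, 57, 60, 55]
t=4: [55, 54, 59, 62, 65, 59, 64]
t=5: [66, 66, 61, 57, 54, 62, 56]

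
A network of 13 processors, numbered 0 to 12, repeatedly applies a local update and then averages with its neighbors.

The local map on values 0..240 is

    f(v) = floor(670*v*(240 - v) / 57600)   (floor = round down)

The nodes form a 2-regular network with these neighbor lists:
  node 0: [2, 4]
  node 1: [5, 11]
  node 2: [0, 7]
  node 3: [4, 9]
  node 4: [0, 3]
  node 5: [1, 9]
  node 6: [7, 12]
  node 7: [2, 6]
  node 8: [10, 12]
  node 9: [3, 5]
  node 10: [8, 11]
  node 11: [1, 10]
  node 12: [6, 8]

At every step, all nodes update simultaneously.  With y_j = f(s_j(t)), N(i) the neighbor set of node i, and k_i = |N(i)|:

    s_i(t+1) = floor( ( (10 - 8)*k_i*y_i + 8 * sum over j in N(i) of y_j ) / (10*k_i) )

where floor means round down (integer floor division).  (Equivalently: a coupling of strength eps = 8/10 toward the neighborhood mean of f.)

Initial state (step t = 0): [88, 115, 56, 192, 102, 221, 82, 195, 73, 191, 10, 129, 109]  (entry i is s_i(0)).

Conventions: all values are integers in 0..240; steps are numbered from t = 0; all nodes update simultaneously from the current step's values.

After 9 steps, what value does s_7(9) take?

Answer: s_7(9) = 151

Derivation:
t=0: [88, 115, 56, 192, 102, 221, 82, 195, 73, 191, 10, 129, 109]
t=1: [143, 119, 126, 129, 137, 119, 137, 128, 105, 83, 128, 110, 149]
t=2: [164, 166, 164, 159, 163, 160, 162, 165, 162, 163, 165, 166, 162]
t=3: [144, 144, 143, 145, 146, 144, 144, 144, 144, 147, 143, 142, 146]
t=4: [160, 160, 160, 159, 159, 159, 159, 160, 160, 159, 160, 160, 159]
t=5: [148, 148, 148, 149, 148, 148, 148, 148, 148, 149, 148, 148, 148]
t=6: [158, 158, 158, 157, 157, 157, 158, 158, 158, 157, 158, 158, 158]
t=7: [150, 150, 150, 151, 150, 150, 150, 150, 150, 151, 150, 150, 150]
t=8: [157, 157, 157, 156, 156, 156, 157, 157, 157, 156, 157, 157, 157]
t=9: [151, 151, 151, 152, 151, 151, 151, 151, 151, 152, 151, 151, 151]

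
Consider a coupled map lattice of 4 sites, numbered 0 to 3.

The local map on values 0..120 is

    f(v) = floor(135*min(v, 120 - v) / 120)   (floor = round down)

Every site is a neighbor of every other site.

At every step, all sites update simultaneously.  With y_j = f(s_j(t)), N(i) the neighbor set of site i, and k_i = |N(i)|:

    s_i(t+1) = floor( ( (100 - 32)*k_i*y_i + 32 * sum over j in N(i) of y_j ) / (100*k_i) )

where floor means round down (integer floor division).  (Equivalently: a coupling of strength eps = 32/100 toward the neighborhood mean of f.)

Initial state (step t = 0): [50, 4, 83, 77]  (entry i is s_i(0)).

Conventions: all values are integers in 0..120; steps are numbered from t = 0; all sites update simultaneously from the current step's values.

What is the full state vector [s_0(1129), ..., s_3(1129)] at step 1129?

Answer: [67, 67, 67, 67]
Key observation: The state at step 11, [66, 66, 66, 66], reappears at step 15: the system is in a cycle of period 4 from step 11 on.  Therefore the state at step 1129 equals the state at step 11 + ((1129 - 11) mod 4) = 13, which is [67, 67, 67, 67].

Derivation:
t=0: [50, 4, 83, 77]
t=1: [48, 18, 39, 43]
t=2: [48, 29, 42, 45]
t=3: [50, 37, 46, 48]
t=4: [53, 45, 50, 52]
t=5: [57, 52, 55, 57]
t=6: [63, 59, 61, 63]
t=7: [64, 65, 65, 64]
t=8: [62, 61, 61, 62]
t=9: [65, 65, 65, 65]
t=10: [61, 61, 61, 61]
t=11: [66, 66, 66, 66]
t=12: [60, 60, 60, 60]
t=13: [67, 67, 67, 67]
t=14: [59, 59, 59, 59]
t=15: [66, 66, 66, 66]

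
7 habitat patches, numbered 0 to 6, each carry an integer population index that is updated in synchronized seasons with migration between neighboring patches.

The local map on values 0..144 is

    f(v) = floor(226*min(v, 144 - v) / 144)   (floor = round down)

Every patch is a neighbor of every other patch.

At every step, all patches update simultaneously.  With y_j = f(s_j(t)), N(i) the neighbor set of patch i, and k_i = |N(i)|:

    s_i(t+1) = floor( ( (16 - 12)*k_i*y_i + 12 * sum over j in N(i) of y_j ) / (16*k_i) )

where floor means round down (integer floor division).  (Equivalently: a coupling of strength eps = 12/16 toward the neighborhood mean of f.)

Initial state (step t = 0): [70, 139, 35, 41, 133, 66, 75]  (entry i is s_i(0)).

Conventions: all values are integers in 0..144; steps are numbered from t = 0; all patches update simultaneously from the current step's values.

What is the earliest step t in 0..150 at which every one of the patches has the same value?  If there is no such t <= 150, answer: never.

Answer: 3
Key observation: Synchronization is absorbing here: once all patches are equal they stay equal, and step 3 is the first all-equal step.

Derivation:
t=0: [70, 139, 35, 41, 133, 66, 75]  (not all equal)
t=1: [71, 58, 64, 65, 59, 70, 71]  (not all equal)
t=2: [103, 100, 102, 102, 101, 103, 103]  (not all equal)
t=3: [65, 65, 65, 65, 65, 65, 65]  (all equal)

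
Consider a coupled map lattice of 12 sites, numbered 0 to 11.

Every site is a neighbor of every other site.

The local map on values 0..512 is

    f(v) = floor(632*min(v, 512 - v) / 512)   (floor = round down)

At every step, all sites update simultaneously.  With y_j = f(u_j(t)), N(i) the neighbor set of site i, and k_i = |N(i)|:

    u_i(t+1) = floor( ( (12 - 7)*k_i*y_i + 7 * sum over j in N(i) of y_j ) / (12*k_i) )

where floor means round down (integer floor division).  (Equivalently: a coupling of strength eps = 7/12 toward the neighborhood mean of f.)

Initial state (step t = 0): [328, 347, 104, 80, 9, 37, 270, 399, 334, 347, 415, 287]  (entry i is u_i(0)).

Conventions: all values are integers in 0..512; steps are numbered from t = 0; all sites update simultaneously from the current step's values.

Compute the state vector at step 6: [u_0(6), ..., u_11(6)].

Answer: [315, 315, 314, 313, 313, 313, 313, 315, 315, 315, 314, 314]

Derivation:
t=0: [328, 347, 104, 80, 9, 37, 270, 399, 334, 347, 415, 287]
t=1: [186, 178, 150, 139, 108, 120, 212, 154, 183, 178, 147, 205]
t=2: [211, 207, 195, 190, 176, 181, 222, 197, 209, 207, 193, 220]
t=3: [251, 250, 244, 242, 236, 238, 256, 245, 250, 250, 243, 255]
t=4: [305, 305, 302, 301, 299, 299, 308, 303, 305, 305, 302, 307]
t=5: [256, 256, 257, 258, 258, 258, 254, 256, 256, 256, 257, 255]
t=6: [315, 315, 314, 313, 313, 313, 313, 315, 315, 315, 314, 314]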